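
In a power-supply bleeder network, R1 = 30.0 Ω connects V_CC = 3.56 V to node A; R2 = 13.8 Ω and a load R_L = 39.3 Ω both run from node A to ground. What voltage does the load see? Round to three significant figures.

V_out ≈ 0.904 V

R2 ‖ R_L = (13.8 × 39.3)/(13.8 + 39.3) = 10.21 Ω.
Then V_out = V_CC · R2'/(R1 + R2') = 3.56 × 10.21/40.21 = 0.9042 V.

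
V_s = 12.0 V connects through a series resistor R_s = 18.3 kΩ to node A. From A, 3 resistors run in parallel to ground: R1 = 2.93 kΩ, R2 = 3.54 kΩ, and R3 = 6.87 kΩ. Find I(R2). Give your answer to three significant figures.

I ≈ 0.225 mA

Parallel bank: R_p = 1/(1/2.93 + 1/3.54 + 1/6.87) = 1.300 kΩ.
V_A by voltage divider: V_A = 12.0 × 1.300/(18.3 + 1.300) = 0.7958 V.
I(R2) = V_A / R2 = 0.7958/3.54 = 0.2248 mA.
(Check via current divider: I_total = 0.6123 mA; share G_k/ΣG = 0.3672 → same result.)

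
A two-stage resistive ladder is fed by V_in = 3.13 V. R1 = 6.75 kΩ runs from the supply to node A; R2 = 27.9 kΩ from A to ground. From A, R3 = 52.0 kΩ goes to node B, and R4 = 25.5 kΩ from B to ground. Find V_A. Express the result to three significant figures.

V_A ≈ 2.36 V

The second stage (R3 + R4 = 77.50 kΩ) loads node A in parallel with R2.
R2 ‖ (R3+R4) = 20.51 kΩ.
V_A = 3.13 × 20.51/(6.75 + 20.51) = 2.355 V.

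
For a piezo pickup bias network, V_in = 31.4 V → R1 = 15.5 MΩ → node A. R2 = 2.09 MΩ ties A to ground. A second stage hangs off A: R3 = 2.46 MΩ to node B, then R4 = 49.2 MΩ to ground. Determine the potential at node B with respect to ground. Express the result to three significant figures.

V_B ≈ 3.43 V

The second stage (R3 + R4 = 51.66 MΩ) loads node A in parallel with R2.
R2 ‖ (R3+R4) = 2.009 MΩ.
First divider: V_A = V_in · 2.009/(15.5 + 2.009) = 3.602 V.
Stage 2 is unloaded, so V_B = V_A · R4/(R3+R4) = 3.602 × 49.2/51.66 = 3.431 V.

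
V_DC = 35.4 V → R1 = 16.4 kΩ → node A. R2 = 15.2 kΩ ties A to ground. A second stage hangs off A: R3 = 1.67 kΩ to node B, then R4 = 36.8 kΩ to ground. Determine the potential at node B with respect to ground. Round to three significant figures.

Node A sees R2 in parallel with the series input of stage 2, R3 + R4 = 38.47 kΩ.
R2 ‖ (R3+R4) = 10.90 kΩ.
So V_A = 35.4 × 0.3992 = 14.13 V.
V_B = V_A × 0.9566 = 13.52 V.

V_B ≈ 13.5 V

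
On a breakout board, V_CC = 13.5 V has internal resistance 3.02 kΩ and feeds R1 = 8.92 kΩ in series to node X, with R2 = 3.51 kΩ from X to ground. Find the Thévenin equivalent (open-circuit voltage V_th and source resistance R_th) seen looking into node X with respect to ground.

V_th ≈ 3.07 V, R_th ≈ 2.71 kΩ

R1' = 3.02 + 8.92 = 11.94 kΩ (source resistance + R1).
With X open, the divider is unloaded: V_th = 13.5 × 3.51/15.45 = 3.067 V.
Looking into X with the source shorted: R_th = R1'·R2/(R1'+R2) = 11.94 × 3.51/15.45 = 2.713 kΩ.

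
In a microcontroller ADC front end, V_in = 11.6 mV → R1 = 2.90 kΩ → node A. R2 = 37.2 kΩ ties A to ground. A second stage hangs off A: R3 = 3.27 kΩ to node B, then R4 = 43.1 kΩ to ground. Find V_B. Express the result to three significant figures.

The second stage (R3 + R4 = 46.37 kΩ) loads node A in parallel with R2.
Effective lower resistance at A: R2 ‖ 46.37 = 20.64 kΩ.
First divider: V_A = V_in · 20.64/(2.90 + 20.64) = 10.17 mV.
V_B = V_A × 0.9295 = 9.454 mV.

V_B ≈ 9.45 mV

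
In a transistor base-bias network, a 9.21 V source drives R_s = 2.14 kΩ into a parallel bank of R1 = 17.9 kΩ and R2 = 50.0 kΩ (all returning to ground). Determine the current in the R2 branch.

Combine the parallel branches: R_p = (1/17.9 + 1/50.0)⁻¹ = 13.18 kΩ.
Node voltage V_A = V_CC · R_p/(R_s + R_p) = 9.21 × 0.8603 = 7.924 V.
Branch current I = V_A/R2 = 7.924/50.0 = 0.1585 mA.
(Equivalently: I_total = 0.6011 mA, then current-divider fraction G_k/ΣG = 0.2636.)

I ≈ 0.158 mA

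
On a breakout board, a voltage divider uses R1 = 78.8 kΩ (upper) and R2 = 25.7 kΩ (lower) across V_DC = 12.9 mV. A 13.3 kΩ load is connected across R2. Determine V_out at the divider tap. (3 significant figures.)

V_out ≈ 1.29 mV

The load sits in parallel with R2, giving an effective lower resistance R2' = R2·R_L/(R2+R_L) = 8.764 kΩ.
Voltage divider with the loaded lower leg: V_out = 12.9 × 8.764/(78.8 + 8.764) = 12.9 × 0.1001 = 1.291 mV.
(Unloaded it would be 3.17 mV; the load pulls it down.)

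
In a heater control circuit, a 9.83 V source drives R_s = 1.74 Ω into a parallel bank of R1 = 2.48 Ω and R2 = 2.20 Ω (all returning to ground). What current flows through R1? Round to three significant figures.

Combine the parallel branches: R_p = (1/2.48 + 1/2.20)⁻¹ = 1.166 Ω.
Node voltage V_A = V_CC · R_p/(R_s + R_p) = 9.83 × 0.4012 = 3.944 V.
I(R1) = V_A / R1 = 3.944/2.48 = 1.590 A.
(Check via current divider: I_total = 3.383 A; share G_k/ΣG = 0.4701 → same result.)

I ≈ 1.59 A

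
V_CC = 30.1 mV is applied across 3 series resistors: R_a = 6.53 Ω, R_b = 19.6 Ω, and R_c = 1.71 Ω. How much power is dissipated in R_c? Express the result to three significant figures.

ΣR = 27.84 Ω → I = 30.1/27.84 = 1.081 mA.
P = I²R = 1.169 × 1.71 = 1.999 µW.

P ≈ 2.00 µW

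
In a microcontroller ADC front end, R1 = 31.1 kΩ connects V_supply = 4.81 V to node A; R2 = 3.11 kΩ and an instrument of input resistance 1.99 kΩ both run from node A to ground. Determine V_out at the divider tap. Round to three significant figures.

V_out ≈ 0.181 V

The load sits in parallel with R2, giving an effective lower resistance R2' = R2·R_L/(R2+R_L) = 1.214 kΩ.
Voltage divider with the loaded lower leg: V_out = 4.81 × 1.214/(31.1 + 1.214) = 4.81 × 0.03755 = 0.1806 V.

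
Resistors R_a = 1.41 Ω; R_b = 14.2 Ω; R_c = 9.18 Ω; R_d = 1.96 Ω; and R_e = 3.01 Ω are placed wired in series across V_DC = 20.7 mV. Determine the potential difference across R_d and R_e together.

V ≈ 3.46 mV

Series total: ΣR = 1.41 + 14.2 + 9.18 + 1.96 + 3.01 = 29.76 Ω.
R_{R_d..R_e} = 1.96 + 3.01 = 4.970 Ω.
V = V_DC · R/ΣR = 20.7 × 0.1670 = 3.457 mV.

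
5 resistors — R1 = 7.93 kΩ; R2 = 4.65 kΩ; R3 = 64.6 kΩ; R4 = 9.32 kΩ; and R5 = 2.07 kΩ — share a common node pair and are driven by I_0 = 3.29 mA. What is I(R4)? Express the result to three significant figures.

ΣG = 1/7.93 + 1/4.65 + 1/64.6 + 1/9.32 + 1/2.07 = 0.9470.
Current divider: I(R4) = I_0 · G_k/ΣG = 3.29 × (0.1073/0.9470) = 3.29 × 0.1133 = 0.3728 mA.

I ≈ 0.373 mA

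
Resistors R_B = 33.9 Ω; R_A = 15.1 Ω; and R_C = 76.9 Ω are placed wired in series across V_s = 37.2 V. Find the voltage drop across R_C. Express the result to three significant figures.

V ≈ 22.7 V

ΣR = 33.9 + 15.1 + 76.9 = 125.9 Ω.
Voltage divider: V = V_s · (76.90 / 125.9) = 37.2 × 0.6108 = 22.72 V.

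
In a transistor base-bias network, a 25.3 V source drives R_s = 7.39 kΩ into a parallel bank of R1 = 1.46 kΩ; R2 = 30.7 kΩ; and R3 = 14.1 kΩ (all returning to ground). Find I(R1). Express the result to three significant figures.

Equivalent of the parallel group: R_p = 1.268 kΩ.
V_A = 25.3 × 1.268/8.658 = 3.706 V.
Branch current I = V_A/R1 = 3.706/1.46 = 2.538 mA.

I ≈ 2.54 mA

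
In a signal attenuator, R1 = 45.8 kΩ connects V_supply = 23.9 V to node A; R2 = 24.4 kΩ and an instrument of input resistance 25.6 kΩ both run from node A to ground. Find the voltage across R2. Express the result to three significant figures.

R2 ‖ R_L = (24.4 × 25.6)/(24.4 + 25.6) = 12.49 kΩ.
Then V_out = V_supply · R2'/(R1 + R2') = 23.9 × 12.49/58.29 = 5.122 V.

V_out ≈ 5.12 V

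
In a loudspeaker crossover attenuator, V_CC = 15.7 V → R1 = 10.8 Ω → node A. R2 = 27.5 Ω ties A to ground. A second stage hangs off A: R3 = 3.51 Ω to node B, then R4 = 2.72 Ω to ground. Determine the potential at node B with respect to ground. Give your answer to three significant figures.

V_B ≈ 2.19 V

The second stage (R3 + R4 = 6.230 Ω) loads node A in parallel with R2.
Effective lower resistance at A: R2 ‖ 6.230 = 5.079 Ω.
First divider: V_A = V_CC · 5.079/(10.8 + 5.079) = 5.022 V.
Stage 2 is unloaded, so V_B = V_A · R4/(R3+R4) = 5.022 × 2.72/6.230 = 2.193 V.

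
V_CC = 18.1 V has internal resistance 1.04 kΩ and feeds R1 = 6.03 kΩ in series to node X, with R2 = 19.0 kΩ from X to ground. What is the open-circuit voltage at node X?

R1' = 1.04 + 6.03 = 7.070 kΩ (source resistance + R1).
V_th is the unloaded tap voltage: V_CC · R2/(R1'+R2) = 18.1 × 0.7288 = 13.19 V.

V_th ≈ 13.2 V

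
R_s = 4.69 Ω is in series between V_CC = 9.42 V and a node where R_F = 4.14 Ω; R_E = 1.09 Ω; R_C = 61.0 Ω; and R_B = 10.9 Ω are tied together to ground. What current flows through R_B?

Equivalent of the parallel group: R_p = 0.7892 Ω.
V_A = 9.42 × 0.7892/5.479 = 1.357 V.
I(R_B) = V_A / R_B = 1.357/10.9 = 0.1245 A.

I ≈ 0.124 A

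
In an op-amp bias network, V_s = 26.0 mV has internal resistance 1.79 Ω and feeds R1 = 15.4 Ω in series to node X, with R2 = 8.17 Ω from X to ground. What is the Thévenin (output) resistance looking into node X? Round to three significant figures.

R1' = 1.79 + 15.4 = 17.19 Ω (source resistance + R1).
With V_s suppressed (replaced by a short), R_th = R1' ‖ R2 = (17.19 × 8.17)/(17.19 + 8.17) = 5.538 Ω.

R_th ≈ 5.54 Ω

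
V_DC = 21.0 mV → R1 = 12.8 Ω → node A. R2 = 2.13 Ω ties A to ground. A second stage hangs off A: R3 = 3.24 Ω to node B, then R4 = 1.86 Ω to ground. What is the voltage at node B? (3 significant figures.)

Looking into the second stage from A: R3 + R4 = 5.100 Ω appears in parallel with R2.
Effective lower resistance at A: R2 ‖ 5.100 = 1.502 Ω.
V_A = 21.0 × 1.502/(12.8 + 1.502) = 2.206 mV.
V_B = V_A × 0.3647 = 0.8046 mV.

V_B ≈ 0.805 mV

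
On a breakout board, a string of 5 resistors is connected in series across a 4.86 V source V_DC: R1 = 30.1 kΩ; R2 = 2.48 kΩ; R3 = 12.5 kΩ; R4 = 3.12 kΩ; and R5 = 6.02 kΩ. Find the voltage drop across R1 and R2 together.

V ≈ 2.92 V

ΣR = 30.1 + 2.48 + 12.5 + 3.12 + 6.02 = 54.22 kΩ.
R_{R1..R2} = 30.1 + 2.48 = 32.58 kΩ.
V = V_DC · R/ΣR = 4.86 × 0.6009 = 2.920 V.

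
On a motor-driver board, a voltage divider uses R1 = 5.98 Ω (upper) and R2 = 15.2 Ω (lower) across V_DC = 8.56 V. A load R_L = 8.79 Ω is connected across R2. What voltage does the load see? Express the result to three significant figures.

The load sits in parallel with R2, giving an effective lower resistance R2' = R2·R_L/(R2+R_L) = 5.569 Ω.
Now apply the divider: V_out = 8.56 × 0.4822 = 4.128 V.

V_out ≈ 4.13 V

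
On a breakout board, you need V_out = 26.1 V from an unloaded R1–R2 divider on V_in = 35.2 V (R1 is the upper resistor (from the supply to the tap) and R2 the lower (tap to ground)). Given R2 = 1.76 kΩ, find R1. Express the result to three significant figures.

R1 ≈ 0.614 kΩ

Required fraction k = V_out/V_in = 0.7415.
So R1 = R2 · (V_in/V_out − 1) = 1.76 × (35.2/26.1 − 1) = 1.76 × 0.3487 = 0.6136 kΩ.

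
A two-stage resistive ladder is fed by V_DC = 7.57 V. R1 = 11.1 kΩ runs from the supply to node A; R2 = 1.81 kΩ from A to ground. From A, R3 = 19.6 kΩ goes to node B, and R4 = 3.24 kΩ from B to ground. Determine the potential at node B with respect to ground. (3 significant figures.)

Node A sees R2 in parallel with the series input of stage 2, R3 + R4 = 22.84 kΩ.
R2 ‖ (R3+R4) = 1.677 kΩ.
So V_A = 7.57 × 0.1313 = 0.9936 V.
V_B = V_A × 0.1419 = 0.1410 V.

V_B ≈ 0.141 V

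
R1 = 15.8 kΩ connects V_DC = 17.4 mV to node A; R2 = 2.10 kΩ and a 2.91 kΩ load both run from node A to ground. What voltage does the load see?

V_out ≈ 1.25 mV

First combine the lower leg with the load: R2 ‖ R_L = 1.220 kΩ.
Voltage divider with the loaded lower leg: V_out = 17.4 × 1.220/(15.8 + 1.220) = 17.4 × 0.07167 = 1.247 mV.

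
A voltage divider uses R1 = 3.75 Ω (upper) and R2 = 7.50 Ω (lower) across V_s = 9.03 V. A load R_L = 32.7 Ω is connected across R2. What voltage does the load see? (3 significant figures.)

First combine the lower leg with the load: R2 ‖ R_L = 6.101 Ω.
Voltage divider with the loaded lower leg: V_out = 9.03 × 6.101/(3.75 + 6.101) = 9.03 × 0.6193 = 5.592 V.
(Unloaded it would be 6.02 V; the load pulls it down.)

V_out ≈ 5.59 V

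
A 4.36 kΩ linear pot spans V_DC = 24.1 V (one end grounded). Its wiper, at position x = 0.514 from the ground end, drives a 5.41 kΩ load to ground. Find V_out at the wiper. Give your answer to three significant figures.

V_out ≈ 10.3 V

Split the track: R_lower = x·R_p = 2.241 kΩ, R_upper = (1−x)·R_p = 2.119 kΩ.
(x·R_p) ‖ R_L = 1.585 kΩ.
V_out = 24.1 × 1.585/(2.119 + 1.585) = 10.31 V.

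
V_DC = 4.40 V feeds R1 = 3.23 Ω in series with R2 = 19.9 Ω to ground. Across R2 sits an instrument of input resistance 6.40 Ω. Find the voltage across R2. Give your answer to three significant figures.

V_out ≈ 2.64 V

The load sits in parallel with R2, giving an effective lower resistance R2' = R2·R_L/(R2+R_L) = 4.843 Ω.
Then V_out = V_DC · R2'/(R1 + R2') = 4.40 × 4.843/8.073 = 2.639 V.
(Unloaded it would be 3.79 V; the load pulls it down.)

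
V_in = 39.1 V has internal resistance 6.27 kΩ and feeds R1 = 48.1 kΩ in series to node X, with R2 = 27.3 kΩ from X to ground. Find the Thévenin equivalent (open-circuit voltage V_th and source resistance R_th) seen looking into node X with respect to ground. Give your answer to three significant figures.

R1' = 6.27 + 48.1 = 54.37 kΩ (source resistance + R1).
V_th is the unloaded tap voltage: V_in · R2/(R1'+R2) = 39.1 × 0.3343 = 13.07 V.
With V_in suppressed (replaced by a short), R_th = R1' ‖ R2 = (54.37 × 27.3)/(54.37 + 27.3) = 18.17 kΩ.

V_th ≈ 13.1 V, R_th ≈ 18.2 kΩ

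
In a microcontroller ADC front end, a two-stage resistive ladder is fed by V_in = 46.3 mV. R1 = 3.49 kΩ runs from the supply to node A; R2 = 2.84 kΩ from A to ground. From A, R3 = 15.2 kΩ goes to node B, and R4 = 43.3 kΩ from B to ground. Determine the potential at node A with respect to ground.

V_A ≈ 20.2 mV

Node A sees R2 in parallel with the series input of stage 2, R3 + R4 = 58.50 kΩ.
R2 ‖ (R3+R4) = 2.709 kΩ.
V_A = 46.3 × 2.709/(3.49 + 2.709) = 20.23 mV.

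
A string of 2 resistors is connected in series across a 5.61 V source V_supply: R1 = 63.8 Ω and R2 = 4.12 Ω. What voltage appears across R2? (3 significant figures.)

V ≈ 0.340 V

Total series resistance ΣR = 63.8 + 4.12 = 67.92 Ω.
By the voltage-divider rule, V = 5.61 × 4.120/67.92 = 0.3403 V.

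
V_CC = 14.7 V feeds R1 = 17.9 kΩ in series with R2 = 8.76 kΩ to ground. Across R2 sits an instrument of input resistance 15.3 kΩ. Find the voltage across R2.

V_out ≈ 3.49 V

R2 ‖ R_L = (8.76 × 15.3)/(8.76 + 15.3) = 5.571 kΩ.
Now apply the divider: V_out = 14.7 × 0.2373 = 3.489 V.
(Unloaded it would be 4.83 V; the load pulls it down.)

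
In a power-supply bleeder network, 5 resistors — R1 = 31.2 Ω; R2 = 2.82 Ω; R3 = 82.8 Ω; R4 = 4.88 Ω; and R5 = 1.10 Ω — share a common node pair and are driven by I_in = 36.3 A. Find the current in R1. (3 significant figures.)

Total conductance ΣG = 1/31.2 + 1/2.82 + 1/82.8 + 1/4.88 + 1/1.10 = 1.513 (units of 1/Ω).
Current divider: I(R1) = I_in · G_k/ΣG = 36.3 × (0.03205/1.513) = 36.3 × 0.02119 = 0.7691 A.

I ≈ 0.769 A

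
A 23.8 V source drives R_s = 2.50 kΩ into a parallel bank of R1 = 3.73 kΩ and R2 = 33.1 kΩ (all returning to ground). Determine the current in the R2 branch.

Combine the parallel branches: R_p = (1/3.73 + 1/33.1)⁻¹ = 3.352 kΩ.
V_A = 23.8 × 3.352/5.852 = 13.63 V.
I(R2) = V_A / R2 = 13.63/33.1 = 0.4119 mA.

I ≈ 0.412 mA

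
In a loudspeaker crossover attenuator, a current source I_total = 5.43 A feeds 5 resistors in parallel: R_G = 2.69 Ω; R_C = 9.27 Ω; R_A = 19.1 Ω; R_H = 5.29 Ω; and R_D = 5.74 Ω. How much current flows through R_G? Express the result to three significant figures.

Conductances: ΣG = 1/2.69 + 1/9.27 + 1/19.1 + 1/5.29 + 1/5.74 = 0.8952 (1/Ω).
By the current-divider rule, I = I_total · G_k/ΣG = 5.43 × 0.4153 = 2.255 A.

I ≈ 2.25 A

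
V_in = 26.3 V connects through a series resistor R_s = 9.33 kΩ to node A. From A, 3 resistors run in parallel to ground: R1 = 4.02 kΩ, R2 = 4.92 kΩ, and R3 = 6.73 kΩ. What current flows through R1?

Equivalent of the parallel group: R_p = 1.665 kΩ.
V_A = 26.3 × 1.665/11.00 = 3.983 V.
I(R1) = V_A / R1 = 3.983/4.02 = 0.9907 mA.

I ≈ 0.991 mA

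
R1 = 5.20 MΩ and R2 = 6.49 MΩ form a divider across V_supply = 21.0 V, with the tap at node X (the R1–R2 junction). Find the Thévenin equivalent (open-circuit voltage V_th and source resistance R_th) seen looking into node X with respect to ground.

With X open, the divider is unloaded: V_th = 21.0 × 6.49/11.69 = 11.66 V.
With V_supply suppressed (replaced by a short), R_th = R1 ‖ R2 = (5.200 × 6.49)/(5.200 + 6.49) = 2.887 MΩ.

V_th ≈ 11.7 V, R_th ≈ 2.89 MΩ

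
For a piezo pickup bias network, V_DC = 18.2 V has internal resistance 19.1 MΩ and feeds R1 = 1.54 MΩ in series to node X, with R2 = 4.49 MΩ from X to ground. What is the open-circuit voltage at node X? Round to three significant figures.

V_th ≈ 3.25 V

R1' = 19.1 + 1.54 = 20.64 MΩ (source resistance + R1).
V_th is the unloaded tap voltage: V_DC · R2/(R1'+R2) = 18.2 × 0.1787 = 3.252 V.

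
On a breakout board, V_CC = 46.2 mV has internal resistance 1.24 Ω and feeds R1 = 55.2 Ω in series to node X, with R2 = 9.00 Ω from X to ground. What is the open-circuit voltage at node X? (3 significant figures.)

V_th ≈ 6.35 mV

R1' = 1.24 + 55.2 = 56.44 Ω (source resistance + R1).
With X open, the divider is unloaded: V_th = 46.2 × 9.00/65.44 = 6.354 mV.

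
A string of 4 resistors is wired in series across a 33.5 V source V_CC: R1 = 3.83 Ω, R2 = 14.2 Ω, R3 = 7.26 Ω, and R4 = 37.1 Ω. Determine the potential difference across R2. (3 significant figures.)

V ≈ 7.62 V

ΣR = 3.83 + 14.2 + 7.26 + 37.1 = 62.39 Ω.
Voltage divider: V = V_CC · (14.20 / 62.39) = 33.5 × 0.2276 = 7.625 V.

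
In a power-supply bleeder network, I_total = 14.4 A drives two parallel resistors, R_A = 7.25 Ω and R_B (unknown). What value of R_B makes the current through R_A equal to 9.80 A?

The fraction through R_A equals R_B/(R_A+R_B).
9.80/14.4 = R_B/(R_A + R_B) → R_B = R_A · (0.6806)/(1 − 0.6806) = 7.25 × 2.130 = 15.45 Ω.

R_B ≈ 15.4 Ω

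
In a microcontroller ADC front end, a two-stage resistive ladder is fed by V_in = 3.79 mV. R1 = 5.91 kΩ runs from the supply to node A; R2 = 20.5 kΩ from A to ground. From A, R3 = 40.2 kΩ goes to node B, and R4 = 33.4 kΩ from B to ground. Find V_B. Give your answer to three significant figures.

The second stage (R3 + R4 = 73.60 kΩ) loads node A in parallel with R2.
R2 ‖ (R3+R4) = 16.03 kΩ.
V_A = 3.79 × 16.03/(5.91 + 16.03) = 2.769 mV.
V_B = V_A × 0.4538 = 1.257 mV.

V_B ≈ 1.26 mV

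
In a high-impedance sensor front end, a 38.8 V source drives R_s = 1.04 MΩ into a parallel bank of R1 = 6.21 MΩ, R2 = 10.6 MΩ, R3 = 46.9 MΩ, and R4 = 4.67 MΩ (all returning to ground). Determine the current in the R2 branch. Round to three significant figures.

I ≈ 2.42 µA

Equivalent of the parallel group: R_p = 2.037 MΩ.
Node voltage V_A = V_DC · R_p/(R_s + R_p) = 38.8 × 0.6621 = 25.69 V.
Branch current I = V_A/R2 = 25.69/10.6 = 2.423 µA.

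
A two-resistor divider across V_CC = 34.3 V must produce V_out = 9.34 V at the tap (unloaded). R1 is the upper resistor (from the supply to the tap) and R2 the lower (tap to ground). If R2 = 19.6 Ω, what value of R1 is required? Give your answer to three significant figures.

R1 ≈ 52.4 Ω

V_out/V_CC = R2/(R1+R2) = 0.2723.
So R1 = R2 · (V_CC/V_out − 1) = 19.6 × (34.3/9.34 − 1) = 19.6 × 2.672 = 52.38 Ω.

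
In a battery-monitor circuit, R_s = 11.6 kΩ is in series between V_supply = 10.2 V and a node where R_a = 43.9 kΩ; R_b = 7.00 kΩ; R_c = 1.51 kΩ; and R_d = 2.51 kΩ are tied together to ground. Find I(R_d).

I ≈ 0.267 mA

Combine the parallel branches: R_p = (1/43.9 + 1/7.00 + 1/1.51 + 1/2.51)⁻¹ = 0.8155 kΩ.
V_A by voltage divider: V_A = 10.2 × 0.8155/(11.6 + 0.8155) = 0.6700 V.
Branch current I = V_A/R_d = 0.6700/2.51 = 0.2669 mA.
(Equivalently: I_total = 0.8216 mA, then current-divider fraction G_k/ΣG = 0.3249.)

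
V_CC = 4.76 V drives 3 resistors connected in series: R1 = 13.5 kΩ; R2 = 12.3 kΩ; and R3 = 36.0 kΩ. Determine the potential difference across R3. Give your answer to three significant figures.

Series total: ΣR = 13.5 + 12.3 + 36.0 = 61.80 kΩ.
Voltage divider: V = V_CC · (36.00 / 61.80) = 4.76 × 0.5825 = 2.773 V.

V ≈ 2.77 V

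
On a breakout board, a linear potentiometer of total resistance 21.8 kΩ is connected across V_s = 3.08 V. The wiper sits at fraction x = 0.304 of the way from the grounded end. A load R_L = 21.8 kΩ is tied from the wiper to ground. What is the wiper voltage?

V_out ≈ 0.773 V

The pot divides into 15.17 kΩ above the wiper and 6.627 kΩ below.
(x·R_p) ‖ R_L = 5.082 kΩ.
Loaded-divider output: V_out = 3.08 × 0.2509 = 0.7728 V.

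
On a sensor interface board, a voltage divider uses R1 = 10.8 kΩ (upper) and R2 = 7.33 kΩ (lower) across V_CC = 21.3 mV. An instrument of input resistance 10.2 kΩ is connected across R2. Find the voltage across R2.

V_out ≈ 6.03 mV

The load sits in parallel with R2, giving an effective lower resistance R2' = R2·R_L/(R2+R_L) = 4.265 kΩ.
Voltage divider with the loaded lower leg: V_out = 21.3 × 4.265/(10.8 + 4.265) = 21.3 × 0.2831 = 6.030 mV.
(Unloaded it would be 8.61 mV; the load pulls it down.)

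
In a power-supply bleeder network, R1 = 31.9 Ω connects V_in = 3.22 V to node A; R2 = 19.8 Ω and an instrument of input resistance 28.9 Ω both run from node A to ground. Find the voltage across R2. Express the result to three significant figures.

V_out ≈ 0.867 V

R2 ‖ R_L = (19.8 × 28.9)/(19.8 + 28.9) = 11.75 Ω.
Voltage divider with the loaded lower leg: V_out = 3.22 × 11.75/(31.9 + 11.75) = 3.22 × 0.2692 = 0.8668 V.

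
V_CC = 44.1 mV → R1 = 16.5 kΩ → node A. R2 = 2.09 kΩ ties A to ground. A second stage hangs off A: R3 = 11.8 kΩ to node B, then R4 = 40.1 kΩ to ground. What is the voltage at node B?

Node A sees R2 in parallel with the series input of stage 2, R3 + R4 = 51.90 kΩ.
R2 ‖ (R3+R4) = 2.009 kΩ.
V_A = 44.1 × 2.009/(16.5 + 2.009) = 4.787 mV.
Stage 2 is unloaded, so V_B = V_A · R4/(R3+R4) = 4.787 × 40.1/51.90 = 3.699 mV.

V_B ≈ 3.70 mV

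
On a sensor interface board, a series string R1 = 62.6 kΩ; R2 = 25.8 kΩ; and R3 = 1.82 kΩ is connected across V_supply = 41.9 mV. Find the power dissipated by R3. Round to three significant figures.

P ≈ 0.393 nW

ΣR = 90.22 kΩ → I = 41.9/90.22 = 0.4644 µA.
P = I²R = 0.2157 × 1.82 = 0.3925 nW.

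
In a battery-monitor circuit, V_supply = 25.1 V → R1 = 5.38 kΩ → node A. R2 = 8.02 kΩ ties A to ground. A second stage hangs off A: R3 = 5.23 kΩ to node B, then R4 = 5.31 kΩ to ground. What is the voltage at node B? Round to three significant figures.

The second stage (R3 + R4 = 10.54 kΩ) loads node A in parallel with R2.
R2 ‖ (R3+R4) = 4.554 kΩ.
V_A = 25.1 × 4.554/(5.38 + 4.554) = 11.51 V.
Then the unloaded second divider: V_B = V_A × R4/(R3+R4) = 11.51 × 0.5038 = 5.797 V.

V_B ≈ 5.80 V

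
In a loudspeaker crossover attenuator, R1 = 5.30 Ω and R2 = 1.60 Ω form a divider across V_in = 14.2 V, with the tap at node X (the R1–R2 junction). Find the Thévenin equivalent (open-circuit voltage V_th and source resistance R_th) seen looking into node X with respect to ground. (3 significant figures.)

V_th ≈ 3.29 V, R_th ≈ 1.23 Ω

With X open, the divider is unloaded: V_th = 14.2 × 1.60/6.900 = 3.293 V.
Zeroing V_in shorts the top of R1 to ground, so R_th = R1 ‖ R2 = 1.229 Ω.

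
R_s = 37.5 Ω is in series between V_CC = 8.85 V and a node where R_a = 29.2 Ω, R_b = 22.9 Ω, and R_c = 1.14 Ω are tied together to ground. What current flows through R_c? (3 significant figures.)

Equivalent of the parallel group: R_p = 1.047 Ω.
V_A = 8.85 × 1.047/38.55 = 0.2404 V.
I(R_c) = V_A / R_c = 0.2404/1.14 = 0.2109 A.

I ≈ 0.211 A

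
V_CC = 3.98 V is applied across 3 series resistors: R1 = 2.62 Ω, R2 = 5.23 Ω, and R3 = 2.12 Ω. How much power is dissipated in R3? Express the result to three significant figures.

The common current is I = 3.98/9.970 = 0.3992 A.
P = I²R = 0.1594 × 2.12 = 0.3378 W.

P ≈ 0.338 W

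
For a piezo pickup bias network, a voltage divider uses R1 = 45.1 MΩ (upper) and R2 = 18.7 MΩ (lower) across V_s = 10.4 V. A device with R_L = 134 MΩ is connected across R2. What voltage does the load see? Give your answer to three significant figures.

First combine the lower leg with the load: R2 ‖ R_L = 16.41 MΩ.
Voltage divider with the loaded lower leg: V_out = 10.4 × 16.41/(45.1 + 16.41) = 10.4 × 0.2668 = 2.775 V.
(Unloaded it would be 3.05 V; the load pulls it down.)

V_out ≈ 2.77 V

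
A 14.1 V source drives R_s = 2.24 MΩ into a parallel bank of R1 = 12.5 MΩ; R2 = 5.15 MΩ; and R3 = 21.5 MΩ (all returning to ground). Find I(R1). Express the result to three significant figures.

I ≈ 0.656 µA

Parallel bank: R_p = 1/(1/12.5 + 1/5.15 + 1/21.5) = 3.118 MΩ.
Node voltage V_A = V_supply · R_p/(R_s + R_p) = 14.1 × 0.5820 = 8.206 V.
Branch current I = V_A/R1 = 8.206/12.5 = 0.6564 µA.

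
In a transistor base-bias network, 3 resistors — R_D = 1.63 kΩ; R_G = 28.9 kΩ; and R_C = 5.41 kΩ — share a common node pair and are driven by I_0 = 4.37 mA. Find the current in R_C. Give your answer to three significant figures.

I ≈ 0.970 mA

ΣG = 1/1.63 + 1/28.9 + 1/5.41 = 0.8329.
Current divider: I(R_C) = I_0 · G_k/ΣG = 4.37 × (0.1848/0.8329) = 4.37 × 0.2219 = 0.9698 mA.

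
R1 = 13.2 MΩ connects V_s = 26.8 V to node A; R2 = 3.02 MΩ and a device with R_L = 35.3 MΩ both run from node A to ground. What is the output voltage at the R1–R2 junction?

The load sits in parallel with R2, giving an effective lower resistance R2' = R2·R_L/(R2+R_L) = 2.782 MΩ.
Then V_out = V_s · R2'/(R1 + R2') = 26.8 × 2.782/15.98 = 4.665 V.

V_out ≈ 4.67 V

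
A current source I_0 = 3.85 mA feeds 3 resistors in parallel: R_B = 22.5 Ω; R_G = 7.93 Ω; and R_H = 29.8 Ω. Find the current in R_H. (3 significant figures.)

I ≈ 0.633 mA

ΣG = 1/22.5 + 1/7.93 + 1/29.8 = 0.2041.
Current divider: I(R_H) = I_0 · G_k/ΣG = 3.85 × (0.03356/0.2041) = 3.85 × 0.1644 = 0.6330 mA.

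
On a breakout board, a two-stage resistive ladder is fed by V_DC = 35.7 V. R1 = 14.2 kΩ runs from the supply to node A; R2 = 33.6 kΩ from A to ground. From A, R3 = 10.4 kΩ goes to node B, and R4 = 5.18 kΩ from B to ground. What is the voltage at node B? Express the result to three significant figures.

V_B ≈ 5.09 V

The second stage (R3 + R4 = 15.58 kΩ) loads node A in parallel with R2.
R2 ‖ (R3+R4) = 10.64 kΩ.
So V_A = 35.7 × 0.4284 = 15.30 V.
Stage 2 is unloaded, so V_B = V_A · R4/(R3+R4) = 15.30 × 5.18/15.58 = 5.085 V.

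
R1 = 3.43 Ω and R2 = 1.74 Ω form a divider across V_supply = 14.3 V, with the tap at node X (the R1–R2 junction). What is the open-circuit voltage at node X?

V_th is the unloaded tap voltage: V_supply · R2/(R1+R2) = 14.3 × 0.3366 = 4.813 V.

V_th ≈ 4.81 V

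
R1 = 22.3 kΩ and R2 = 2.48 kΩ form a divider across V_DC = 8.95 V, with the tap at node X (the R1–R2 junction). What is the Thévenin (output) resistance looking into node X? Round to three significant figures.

With V_DC suppressed (replaced by a short), R_th = R1 ‖ R2 = (22.30 × 2.48)/(22.30 + 2.48) = 2.232 kΩ.

R_th ≈ 2.23 kΩ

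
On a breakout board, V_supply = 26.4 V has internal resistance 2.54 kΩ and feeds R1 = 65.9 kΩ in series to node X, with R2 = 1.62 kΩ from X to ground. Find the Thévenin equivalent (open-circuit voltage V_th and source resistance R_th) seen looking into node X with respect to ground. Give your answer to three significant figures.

V_th ≈ 0.610 V, R_th ≈ 1.58 kΩ

R1' = 2.54 + 65.9 = 68.44 kΩ (source resistance + R1).
V_th is the unloaded tap voltage: V_supply · R2/(R1'+R2) = 26.4 × 0.02312 = 0.6104 V.
Zeroing V_supply shorts the top of R1' to ground, so R_th = R1' ‖ R2 = 1.583 kΩ.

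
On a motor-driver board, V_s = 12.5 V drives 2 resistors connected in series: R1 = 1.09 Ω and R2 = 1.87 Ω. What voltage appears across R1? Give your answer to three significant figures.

V ≈ 4.60 V

ΣR = 1.09 + 1.87 = 2.960 Ω.
Voltage divider: V = V_s · (1.090 / 2.960) = 12.5 × 0.3682 = 4.603 V.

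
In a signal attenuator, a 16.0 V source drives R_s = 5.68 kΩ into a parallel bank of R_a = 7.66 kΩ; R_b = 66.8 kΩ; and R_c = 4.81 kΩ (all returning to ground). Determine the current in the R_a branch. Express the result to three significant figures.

Parallel bank: R_p = 1/(1/7.66 + 1/66.8 + 1/4.81) = 2.830 kΩ.
Node voltage V_A = V_in · R_p/(R_s + R_p) = 16.0 × 0.3325 = 5.320 V.
I(R_a) = V_A / R_a = 5.320/7.66 = 0.6945 mA.

I ≈ 0.695 mA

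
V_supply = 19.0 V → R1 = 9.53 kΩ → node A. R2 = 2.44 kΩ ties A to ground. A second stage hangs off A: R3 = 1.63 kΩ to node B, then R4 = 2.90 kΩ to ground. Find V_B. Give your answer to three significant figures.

V_B ≈ 1.74 V

Node A sees R2 in parallel with the series input of stage 2, R3 + R4 = 4.530 kΩ.
R2 ‖ (R3+R4) = 1.586 kΩ.
V_A = 19.0 × 1.586/(9.53 + 1.586) = 2.711 V.
Then the unloaded second divider: V_B = V_A × R4/(R3+R4) = 2.711 × 0.6402 = 1.735 V.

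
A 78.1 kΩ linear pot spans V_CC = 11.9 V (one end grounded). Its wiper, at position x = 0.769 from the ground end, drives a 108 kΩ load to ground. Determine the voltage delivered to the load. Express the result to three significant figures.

V_out ≈ 8.11 V

Split the track: R_lower = x·R_p = 60.06 kΩ, R_upper = (1−x)·R_p = 18.04 kΩ.
(x·R_p) ‖ R_L = 38.60 kΩ.
Loaded-divider output: V_out = 11.9 × 0.6815 = 8.109 V.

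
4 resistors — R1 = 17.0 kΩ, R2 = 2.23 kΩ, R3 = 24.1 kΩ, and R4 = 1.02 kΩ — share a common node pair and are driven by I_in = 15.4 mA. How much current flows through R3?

I ≈ 0.418 mA

Total conductance ΣG = 1/17.0 + 1/2.23 + 1/24.1 + 1/1.02 = 1.529 (units of 1/kΩ).
R3 takes the fraction G_k/ΣG = 0.04149/1.529 = 0.02714, so I = 15.4 × 0.02714 = 0.4179 mA.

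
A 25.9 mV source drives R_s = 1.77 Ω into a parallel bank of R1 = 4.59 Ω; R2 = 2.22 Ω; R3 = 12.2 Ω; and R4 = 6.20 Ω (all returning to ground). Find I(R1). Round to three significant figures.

Combine the parallel branches: R_p = (1/4.59 + 1/2.22 + 1/12.2 + 1/6.20)⁻¹ = 1.097 Ω.
V_A by voltage divider: V_A = 25.9 × 1.097/(1.77 + 1.097) = 9.910 mV.
I(R1) = V_A / R1 = 9.910/4.59 = 2.159 mA.

I ≈ 2.16 mA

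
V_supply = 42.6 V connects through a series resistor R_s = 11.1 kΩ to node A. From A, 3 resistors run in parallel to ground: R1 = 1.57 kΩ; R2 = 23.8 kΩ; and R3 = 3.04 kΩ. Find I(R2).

I ≈ 0.147 mA

Parallel bank: R_p = 1/(1/1.57 + 1/23.8 + 1/3.04) = 0.9922 kΩ.
V_A = 42.6 × 0.9922/12.09 = 3.495 V.
I(R2) = V_A / R2 = 3.495/23.8 = 0.1469 mA.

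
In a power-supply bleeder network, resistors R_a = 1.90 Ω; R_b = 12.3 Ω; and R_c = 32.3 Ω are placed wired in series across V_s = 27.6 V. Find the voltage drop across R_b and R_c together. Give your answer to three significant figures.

V ≈ 26.5 V

Series total: ΣR = 1.90 + 12.3 + 32.3 = 46.50 Ω.
R_{R_b..R_c} = 12.3 + 32.3 = 44.60 Ω.
Voltage divider: V = V_s · (44.60 / 46.50) = 27.6 × 0.9591 = 26.47 V.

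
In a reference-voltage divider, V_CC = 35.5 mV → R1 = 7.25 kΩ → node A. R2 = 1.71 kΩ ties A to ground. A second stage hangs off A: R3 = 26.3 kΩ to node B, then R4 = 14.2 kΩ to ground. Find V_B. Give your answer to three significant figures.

V_B ≈ 2.30 mV

Node A sees R2 in parallel with the series input of stage 2, R3 + R4 = 40.50 kΩ.
R2 ‖ (R3+R4) = 1.641 kΩ.
First divider: V_A = V_CC · 1.641/(7.25 + 1.641) = 6.551 mV.
V_B = V_A × 0.3506 = 2.297 mV.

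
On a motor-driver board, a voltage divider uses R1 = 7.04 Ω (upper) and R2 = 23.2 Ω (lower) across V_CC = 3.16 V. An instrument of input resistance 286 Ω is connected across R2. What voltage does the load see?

V_out ≈ 2.38 V

The load sits in parallel with R2, giving an effective lower resistance R2' = R2·R_L/(R2+R_L) = 21.46 Ω.
Voltage divider with the loaded lower leg: V_out = 3.16 × 21.46/(7.04 + 21.46) = 3.16 × 0.7530 = 2.379 V.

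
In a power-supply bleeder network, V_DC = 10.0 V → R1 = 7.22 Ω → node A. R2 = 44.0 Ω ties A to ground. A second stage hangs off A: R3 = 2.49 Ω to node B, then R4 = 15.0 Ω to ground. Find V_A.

The second stage (R3 + R4 = 17.49 Ω) loads node A in parallel with R2.
R2 ‖ (R3+R4) = 12.52 Ω.
So V_A = 10.0 × 0.6342 = 6.342 V.

V_A ≈ 6.34 V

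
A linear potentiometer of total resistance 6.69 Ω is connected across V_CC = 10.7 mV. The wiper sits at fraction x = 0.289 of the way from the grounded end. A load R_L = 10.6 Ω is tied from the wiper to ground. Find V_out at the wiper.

Lower segment x·R_p = 1.933 Ω; upper segment (1−x)·R_p = 4.757 Ω.
R_L loads the lower segment: effective lower R = 1.635 Ω.
V_out = 10.7 × 1.635/(4.757 + 1.635) = 2.737 mV.

V_out ≈ 2.74 mV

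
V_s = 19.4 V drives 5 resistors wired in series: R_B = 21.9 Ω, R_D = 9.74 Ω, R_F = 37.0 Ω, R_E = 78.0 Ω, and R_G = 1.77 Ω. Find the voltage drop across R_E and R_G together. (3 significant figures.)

ΣR = 21.9 + 9.74 + 37.0 + 78.0 + 1.77 = 148.4 Ω.
R_{R_E..R_G} = 78.0 + 1.77 = 79.77 Ω.
Voltage divider: V = V_s · (79.77 / 148.4) = 19.4 × 0.5375 = 10.43 V.

V ≈ 10.4 V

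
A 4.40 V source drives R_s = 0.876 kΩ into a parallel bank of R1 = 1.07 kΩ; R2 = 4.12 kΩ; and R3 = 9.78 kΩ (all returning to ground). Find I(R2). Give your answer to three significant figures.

Parallel bank: R_p = 1/(1/1.07 + 1/4.12 + 1/9.78) = 0.7815 kΩ.
Node voltage V_A = V_s · R_p/(R_s + R_p) = 4.40 × 0.4715 = 2.075 V.
I(R2) = V_A / R2 = 2.075/4.12 = 0.5035 mA.

I ≈ 0.504 mA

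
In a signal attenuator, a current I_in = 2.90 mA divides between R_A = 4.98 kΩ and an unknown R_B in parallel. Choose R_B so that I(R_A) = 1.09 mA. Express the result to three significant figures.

In a two-way split, I_A/I_in = R_B/(R_A + R_B).
1.09/2.90 = R_B/(R_A + R_B) → R_B = R_A · (0.3759)/(1 − 0.3759) = 4.98 × 0.6022 = 2.999 kΩ.

R_B ≈ 3.00 kΩ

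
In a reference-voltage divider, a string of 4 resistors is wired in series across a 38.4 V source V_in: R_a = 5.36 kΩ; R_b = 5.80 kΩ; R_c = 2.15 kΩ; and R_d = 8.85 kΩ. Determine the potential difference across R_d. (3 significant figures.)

V ≈ 15.3 V

Series total: ΣR = 5.36 + 5.80 + 2.15 + 8.85 = 22.16 kΩ.
V = V_in · R/ΣR = 38.4 × 0.3994 = 15.34 V.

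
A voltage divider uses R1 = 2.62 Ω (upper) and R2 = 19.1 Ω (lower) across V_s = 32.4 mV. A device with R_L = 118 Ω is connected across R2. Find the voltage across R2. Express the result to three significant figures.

V_out ≈ 27.9 mV

First combine the lower leg with the load: R2 ‖ R_L = 16.44 Ω.
Voltage divider with the loaded lower leg: V_out = 32.4 × 16.44/(2.62 + 16.44) = 32.4 × 0.8625 = 27.95 mV.
(Unloaded it would be 28.5 mV; the load pulls it down.)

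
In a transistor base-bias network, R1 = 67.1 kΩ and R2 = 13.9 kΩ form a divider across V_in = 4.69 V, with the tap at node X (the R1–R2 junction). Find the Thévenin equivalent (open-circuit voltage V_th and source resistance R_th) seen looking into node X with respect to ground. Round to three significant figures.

V_th is the unloaded tap voltage: V_in · R2/(R1+R2) = 4.69 × 0.1716 = 0.8048 V.
Zeroing V_in shorts the top of R1 to ground, so R_th = R1 ‖ R2 = 11.51 kΩ.

V_th ≈ 0.805 V, R_th ≈ 11.5 kΩ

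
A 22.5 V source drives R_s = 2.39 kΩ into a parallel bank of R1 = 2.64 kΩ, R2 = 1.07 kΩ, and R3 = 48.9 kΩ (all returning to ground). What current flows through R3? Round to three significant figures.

I ≈ 0.110 mA

Equivalent of the parallel group: R_p = 0.7497 kΩ.
V_A by voltage divider: V_A = 22.5 × 0.7497/(2.39 + 0.7497) = 5.373 V.
Branch current I = V_A/R3 = 5.373/48.9 = 0.1099 mA.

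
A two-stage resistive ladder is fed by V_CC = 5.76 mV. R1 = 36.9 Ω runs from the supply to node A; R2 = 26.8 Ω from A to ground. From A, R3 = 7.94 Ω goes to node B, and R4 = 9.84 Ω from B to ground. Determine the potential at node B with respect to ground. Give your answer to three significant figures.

The second stage (R3 + R4 = 17.78 Ω) loads node A in parallel with R2.
R2 ‖ (R3+R4) = 10.69 Ω.
First divider: V_A = V_CC · 10.69/(36.9 + 10.69) = 1.294 mV.
Stage 2 is unloaded, so V_B = V_A · R4/(R3+R4) = 1.294 × 9.84/17.78 = 0.7160 mV.

V_B ≈ 0.716 mV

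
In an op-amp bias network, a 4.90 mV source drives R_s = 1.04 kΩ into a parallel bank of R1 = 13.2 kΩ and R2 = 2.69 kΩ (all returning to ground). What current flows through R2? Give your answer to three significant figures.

Equivalent of the parallel group: R_p = 2.235 kΩ.
Node voltage V_A = V_supply · R_p/(R_s + R_p) = 4.90 × 0.6824 = 3.344 mV.
Branch current I = V_A/R2 = 3.344/2.69 = 1.243 µA.
(Check via current divider: I_total = 1.496 µA; share G_k/ΣG = 0.8307 → same result.)

I ≈ 1.24 µA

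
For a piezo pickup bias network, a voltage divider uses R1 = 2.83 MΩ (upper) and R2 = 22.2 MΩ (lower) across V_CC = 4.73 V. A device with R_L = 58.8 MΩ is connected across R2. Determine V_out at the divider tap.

First combine the lower leg with the load: R2 ‖ R_L = 16.12 MΩ.
Voltage divider with the loaded lower leg: V_out = 4.73 × 16.12/(2.83 + 16.12) = 4.73 × 0.8506 = 4.023 V.
(Unloaded it would be 4.20 V; the load pulls it down.)

V_out ≈ 4.02 V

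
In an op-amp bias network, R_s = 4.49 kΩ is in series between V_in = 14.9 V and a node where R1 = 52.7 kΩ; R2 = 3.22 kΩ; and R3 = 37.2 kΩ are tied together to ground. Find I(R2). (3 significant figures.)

I ≈ 1.78 mA

Equivalent of the parallel group: R_p = 2.806 kΩ.
Node voltage V_A = V_in · R_p/(R_s + R_p) = 14.9 × 0.3846 = 5.730 V.
Branch current I = V_A/R2 = 5.730/3.22 = 1.780 mA.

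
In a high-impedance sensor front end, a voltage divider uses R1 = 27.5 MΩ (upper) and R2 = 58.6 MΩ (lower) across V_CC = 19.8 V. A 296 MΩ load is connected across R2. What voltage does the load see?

The load sits in parallel with R2, giving an effective lower resistance R2' = R2·R_L/(R2+R_L) = 48.92 MΩ.
Then V_out = V_CC · R2'/(R1 + R2') = 19.8 × 48.92/76.42 = 12.67 V.

V_out ≈ 12.7 V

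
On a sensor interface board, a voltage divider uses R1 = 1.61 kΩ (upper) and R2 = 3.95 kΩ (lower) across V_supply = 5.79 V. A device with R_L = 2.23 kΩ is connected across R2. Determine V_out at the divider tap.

First combine the lower leg with the load: R2 ‖ R_L = 1.425 kΩ.
Now apply the divider: V_out = 5.79 × 0.4696 = 2.719 V.

V_out ≈ 2.72 V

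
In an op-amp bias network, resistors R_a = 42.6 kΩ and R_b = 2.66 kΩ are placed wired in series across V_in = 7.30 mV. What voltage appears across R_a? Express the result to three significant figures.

Series total: ΣR = 42.6 + 2.66 = 45.26 kΩ.
By the voltage-divider rule, V = 7.30 × 42.60/45.26 = 6.871 mV.

V ≈ 6.87 mV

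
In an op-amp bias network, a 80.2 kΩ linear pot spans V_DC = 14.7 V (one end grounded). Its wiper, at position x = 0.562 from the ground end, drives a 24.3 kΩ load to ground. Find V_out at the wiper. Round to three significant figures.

V_out ≈ 4.56 V

The pot divides into 35.13 kΩ above the wiper and 45.07 kΩ below.
(x·R_p) ‖ R_L = 15.79 kΩ.
V_out = 14.7 × 15.79/(35.13 + 15.79) = 4.558 V.
(Unloaded: V_out = x·V_DC = 8.26 V.)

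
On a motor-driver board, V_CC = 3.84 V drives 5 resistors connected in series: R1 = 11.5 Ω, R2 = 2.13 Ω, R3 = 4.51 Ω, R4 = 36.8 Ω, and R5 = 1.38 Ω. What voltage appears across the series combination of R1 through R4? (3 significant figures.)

V ≈ 3.75 V

Total series resistance ΣR = 11.5 + 2.13 + 4.51 + 36.8 + 1.38 = 56.32 Ω.
R_{R1..R4} = 11.5 + 2.13 + 4.51 + 36.8 = 54.94 Ω.
Voltage divider: V = V_CC · (54.94 / 56.32) = 3.84 × 0.9755 = 3.746 V.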